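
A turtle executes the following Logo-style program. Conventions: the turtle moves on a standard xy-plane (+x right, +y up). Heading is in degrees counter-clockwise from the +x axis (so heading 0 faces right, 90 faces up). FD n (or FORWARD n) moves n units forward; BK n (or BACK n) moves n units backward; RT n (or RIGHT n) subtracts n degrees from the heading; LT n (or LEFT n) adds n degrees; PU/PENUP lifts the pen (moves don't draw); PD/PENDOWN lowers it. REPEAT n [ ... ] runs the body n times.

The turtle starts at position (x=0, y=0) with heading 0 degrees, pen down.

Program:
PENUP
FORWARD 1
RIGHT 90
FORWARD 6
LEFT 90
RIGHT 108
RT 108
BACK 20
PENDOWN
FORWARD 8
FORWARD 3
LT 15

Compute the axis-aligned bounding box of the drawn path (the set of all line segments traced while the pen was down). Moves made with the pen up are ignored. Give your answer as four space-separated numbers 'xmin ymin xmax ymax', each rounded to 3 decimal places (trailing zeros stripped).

Executing turtle program step by step:
Start: pos=(0,0), heading=0, pen down
PU: pen up
FD 1: (0,0) -> (1,0) [heading=0, move]
RT 90: heading 0 -> 270
FD 6: (1,0) -> (1,-6) [heading=270, move]
LT 90: heading 270 -> 0
RT 108: heading 0 -> 252
RT 108: heading 252 -> 144
BK 20: (1,-6) -> (17.18,-17.756) [heading=144, move]
PD: pen down
FD 8: (17.18,-17.756) -> (10.708,-13.053) [heading=144, draw]
FD 3: (10.708,-13.053) -> (8.281,-11.29) [heading=144, draw]
LT 15: heading 144 -> 159
Final: pos=(8.281,-11.29), heading=159, 2 segment(s) drawn

Segment endpoints: x in {8.281, 10.708, 17.18}, y in {-17.756, -13.053, -11.29}
xmin=8.281, ymin=-17.756, xmax=17.18, ymax=-11.29

Answer: 8.281 -17.756 17.18 -11.29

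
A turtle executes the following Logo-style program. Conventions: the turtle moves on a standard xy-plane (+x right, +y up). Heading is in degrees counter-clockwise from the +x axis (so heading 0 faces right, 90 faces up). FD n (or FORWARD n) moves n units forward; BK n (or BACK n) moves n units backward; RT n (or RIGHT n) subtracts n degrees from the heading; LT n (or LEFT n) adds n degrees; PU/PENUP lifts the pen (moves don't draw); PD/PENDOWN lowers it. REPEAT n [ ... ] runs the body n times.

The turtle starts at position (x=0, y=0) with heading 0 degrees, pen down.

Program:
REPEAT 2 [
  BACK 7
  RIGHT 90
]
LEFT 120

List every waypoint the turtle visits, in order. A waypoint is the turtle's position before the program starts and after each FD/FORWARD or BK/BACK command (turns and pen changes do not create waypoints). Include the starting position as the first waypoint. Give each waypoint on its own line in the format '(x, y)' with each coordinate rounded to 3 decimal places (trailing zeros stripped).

Executing turtle program step by step:
Start: pos=(0,0), heading=0, pen down
REPEAT 2 [
  -- iteration 1/2 --
  BK 7: (0,0) -> (-7,0) [heading=0, draw]
  RT 90: heading 0 -> 270
  -- iteration 2/2 --
  BK 7: (-7,0) -> (-7,7) [heading=270, draw]
  RT 90: heading 270 -> 180
]
LT 120: heading 180 -> 300
Final: pos=(-7,7), heading=300, 2 segment(s) drawn
Waypoints (3 total):
(0, 0)
(-7, 0)
(-7, 7)

Answer: (0, 0)
(-7, 0)
(-7, 7)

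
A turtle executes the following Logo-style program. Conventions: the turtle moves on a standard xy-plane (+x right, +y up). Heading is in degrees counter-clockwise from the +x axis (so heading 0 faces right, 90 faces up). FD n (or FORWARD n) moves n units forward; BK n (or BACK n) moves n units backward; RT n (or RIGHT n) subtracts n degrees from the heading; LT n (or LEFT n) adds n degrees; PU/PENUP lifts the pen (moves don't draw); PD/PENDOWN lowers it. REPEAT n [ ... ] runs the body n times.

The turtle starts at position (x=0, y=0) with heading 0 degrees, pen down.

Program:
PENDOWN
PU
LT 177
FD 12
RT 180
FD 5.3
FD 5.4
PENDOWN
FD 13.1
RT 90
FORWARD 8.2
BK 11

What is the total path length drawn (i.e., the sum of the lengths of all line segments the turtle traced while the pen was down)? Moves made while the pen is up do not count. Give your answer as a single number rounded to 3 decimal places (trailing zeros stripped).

Executing turtle program step by step:
Start: pos=(0,0), heading=0, pen down
PD: pen down
PU: pen up
LT 177: heading 0 -> 177
FD 12: (0,0) -> (-11.984,0.628) [heading=177, move]
RT 180: heading 177 -> 357
FD 5.3: (-11.984,0.628) -> (-6.691,0.351) [heading=357, move]
FD 5.4: (-6.691,0.351) -> (-1.298,0.068) [heading=357, move]
PD: pen down
FD 13.1: (-1.298,0.068) -> (11.784,-0.618) [heading=357, draw]
RT 90: heading 357 -> 267
FD 8.2: (11.784,-0.618) -> (11.355,-8.806) [heading=267, draw]
BK 11: (11.355,-8.806) -> (11.93,2.179) [heading=267, draw]
Final: pos=(11.93,2.179), heading=267, 3 segment(s) drawn

Segment lengths:
  seg 1: (-1.298,0.068) -> (11.784,-0.618), length = 13.1
  seg 2: (11.784,-0.618) -> (11.355,-8.806), length = 8.2
  seg 3: (11.355,-8.806) -> (11.93,2.179), length = 11
Total = 32.3

Answer: 32.3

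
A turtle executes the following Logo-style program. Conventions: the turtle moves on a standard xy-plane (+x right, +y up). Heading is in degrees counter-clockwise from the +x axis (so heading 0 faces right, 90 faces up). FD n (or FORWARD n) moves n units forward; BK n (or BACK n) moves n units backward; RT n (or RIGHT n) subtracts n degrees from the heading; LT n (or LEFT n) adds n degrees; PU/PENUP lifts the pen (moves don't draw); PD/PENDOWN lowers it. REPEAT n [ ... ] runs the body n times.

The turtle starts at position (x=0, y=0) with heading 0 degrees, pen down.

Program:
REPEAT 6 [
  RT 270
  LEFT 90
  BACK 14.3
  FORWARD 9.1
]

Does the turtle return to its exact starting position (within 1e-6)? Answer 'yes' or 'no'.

Executing turtle program step by step:
Start: pos=(0,0), heading=0, pen down
REPEAT 6 [
  -- iteration 1/6 --
  RT 270: heading 0 -> 90
  LT 90: heading 90 -> 180
  BK 14.3: (0,0) -> (14.3,0) [heading=180, draw]
  FD 9.1: (14.3,0) -> (5.2,0) [heading=180, draw]
  -- iteration 2/6 --
  RT 270: heading 180 -> 270
  LT 90: heading 270 -> 0
  BK 14.3: (5.2,0) -> (-9.1,0) [heading=0, draw]
  FD 9.1: (-9.1,0) -> (0,0) [heading=0, draw]
  -- iteration 3/6 --
  RT 270: heading 0 -> 90
  LT 90: heading 90 -> 180
  BK 14.3: (0,0) -> (14.3,0) [heading=180, draw]
  FD 9.1: (14.3,0) -> (5.2,0) [heading=180, draw]
  -- iteration 4/6 --
  RT 270: heading 180 -> 270
  LT 90: heading 270 -> 0
  BK 14.3: (5.2,0) -> (-9.1,0) [heading=0, draw]
  FD 9.1: (-9.1,0) -> (0,0) [heading=0, draw]
  -- iteration 5/6 --
  RT 270: heading 0 -> 90
  LT 90: heading 90 -> 180
  BK 14.3: (0,0) -> (14.3,0) [heading=180, draw]
  FD 9.1: (14.3,0) -> (5.2,0) [heading=180, draw]
  -- iteration 6/6 --
  RT 270: heading 180 -> 270
  LT 90: heading 270 -> 0
  BK 14.3: (5.2,0) -> (-9.1,0) [heading=0, draw]
  FD 9.1: (-9.1,0) -> (0,0) [heading=0, draw]
]
Final: pos=(0,0), heading=0, 12 segment(s) drawn

Start position: (0, 0)
Final position: (0, 0)
Distance = 0; < 1e-6 -> CLOSED

Answer: yes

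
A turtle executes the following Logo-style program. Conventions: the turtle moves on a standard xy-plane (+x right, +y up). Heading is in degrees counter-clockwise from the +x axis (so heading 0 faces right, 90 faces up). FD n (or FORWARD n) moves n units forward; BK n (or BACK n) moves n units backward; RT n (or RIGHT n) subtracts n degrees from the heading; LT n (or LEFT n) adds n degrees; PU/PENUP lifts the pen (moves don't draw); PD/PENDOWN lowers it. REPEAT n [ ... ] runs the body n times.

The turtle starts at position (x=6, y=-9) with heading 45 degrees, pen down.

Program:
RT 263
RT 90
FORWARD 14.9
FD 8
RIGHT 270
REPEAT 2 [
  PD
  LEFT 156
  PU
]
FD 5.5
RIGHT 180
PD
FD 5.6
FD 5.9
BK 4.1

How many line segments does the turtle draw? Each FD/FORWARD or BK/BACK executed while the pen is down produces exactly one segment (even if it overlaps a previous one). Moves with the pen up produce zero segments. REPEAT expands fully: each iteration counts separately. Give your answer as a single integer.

Executing turtle program step by step:
Start: pos=(6,-9), heading=45, pen down
RT 263: heading 45 -> 142
RT 90: heading 142 -> 52
FD 14.9: (6,-9) -> (15.173,2.741) [heading=52, draw]
FD 8: (15.173,2.741) -> (20.099,9.045) [heading=52, draw]
RT 270: heading 52 -> 142
REPEAT 2 [
  -- iteration 1/2 --
  PD: pen down
  LT 156: heading 142 -> 298
  PU: pen up
  -- iteration 2/2 --
  PD: pen down
  LT 156: heading 298 -> 94
  PU: pen up
]
FD 5.5: (20.099,9.045) -> (19.715,14.532) [heading=94, move]
RT 180: heading 94 -> 274
PD: pen down
FD 5.6: (19.715,14.532) -> (20.106,8.946) [heading=274, draw]
FD 5.9: (20.106,8.946) -> (20.517,3.06) [heading=274, draw]
BK 4.1: (20.517,3.06) -> (20.231,7.15) [heading=274, draw]
Final: pos=(20.231,7.15), heading=274, 5 segment(s) drawn
Segments drawn: 5

Answer: 5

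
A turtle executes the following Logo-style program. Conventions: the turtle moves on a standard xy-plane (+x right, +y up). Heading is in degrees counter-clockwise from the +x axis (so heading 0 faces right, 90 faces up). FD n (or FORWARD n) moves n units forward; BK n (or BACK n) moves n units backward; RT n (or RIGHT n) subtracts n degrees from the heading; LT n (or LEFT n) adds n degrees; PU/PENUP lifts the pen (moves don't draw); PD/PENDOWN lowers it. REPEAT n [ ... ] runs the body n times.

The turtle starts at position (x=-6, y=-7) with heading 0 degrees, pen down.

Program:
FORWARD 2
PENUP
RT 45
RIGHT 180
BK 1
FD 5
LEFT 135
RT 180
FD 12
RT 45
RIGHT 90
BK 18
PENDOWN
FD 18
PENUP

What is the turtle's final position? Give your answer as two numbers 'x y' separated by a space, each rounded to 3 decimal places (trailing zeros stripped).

Executing turtle program step by step:
Start: pos=(-6,-7), heading=0, pen down
FD 2: (-6,-7) -> (-4,-7) [heading=0, draw]
PU: pen up
RT 45: heading 0 -> 315
RT 180: heading 315 -> 135
BK 1: (-4,-7) -> (-3.293,-7.707) [heading=135, move]
FD 5: (-3.293,-7.707) -> (-6.828,-4.172) [heading=135, move]
LT 135: heading 135 -> 270
RT 180: heading 270 -> 90
FD 12: (-6.828,-4.172) -> (-6.828,7.828) [heading=90, move]
RT 45: heading 90 -> 45
RT 90: heading 45 -> 315
BK 18: (-6.828,7.828) -> (-19.556,20.556) [heading=315, move]
PD: pen down
FD 18: (-19.556,20.556) -> (-6.828,7.828) [heading=315, draw]
PU: pen up
Final: pos=(-6.828,7.828), heading=315, 2 segment(s) drawn

Answer: -6.828 7.828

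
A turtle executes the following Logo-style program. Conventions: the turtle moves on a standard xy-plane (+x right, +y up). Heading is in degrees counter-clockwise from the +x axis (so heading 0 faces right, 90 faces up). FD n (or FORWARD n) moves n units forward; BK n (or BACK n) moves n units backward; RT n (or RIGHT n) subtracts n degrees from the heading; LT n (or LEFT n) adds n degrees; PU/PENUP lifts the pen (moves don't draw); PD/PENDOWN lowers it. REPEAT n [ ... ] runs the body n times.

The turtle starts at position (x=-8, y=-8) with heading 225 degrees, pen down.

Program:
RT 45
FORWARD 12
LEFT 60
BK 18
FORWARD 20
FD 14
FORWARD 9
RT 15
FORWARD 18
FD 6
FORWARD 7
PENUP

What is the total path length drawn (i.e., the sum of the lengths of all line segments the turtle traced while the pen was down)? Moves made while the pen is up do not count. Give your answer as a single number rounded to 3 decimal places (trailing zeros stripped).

Answer: 104

Derivation:
Executing turtle program step by step:
Start: pos=(-8,-8), heading=225, pen down
RT 45: heading 225 -> 180
FD 12: (-8,-8) -> (-20,-8) [heading=180, draw]
LT 60: heading 180 -> 240
BK 18: (-20,-8) -> (-11,7.588) [heading=240, draw]
FD 20: (-11,7.588) -> (-21,-9.732) [heading=240, draw]
FD 14: (-21,-9.732) -> (-28,-21.856) [heading=240, draw]
FD 9: (-28,-21.856) -> (-32.5,-29.651) [heading=240, draw]
RT 15: heading 240 -> 225
FD 18: (-32.5,-29.651) -> (-45.228,-42.379) [heading=225, draw]
FD 6: (-45.228,-42.379) -> (-49.471,-46.621) [heading=225, draw]
FD 7: (-49.471,-46.621) -> (-54.42,-51.571) [heading=225, draw]
PU: pen up
Final: pos=(-54.42,-51.571), heading=225, 8 segment(s) drawn

Segment lengths:
  seg 1: (-8,-8) -> (-20,-8), length = 12
  seg 2: (-20,-8) -> (-11,7.588), length = 18
  seg 3: (-11,7.588) -> (-21,-9.732), length = 20
  seg 4: (-21,-9.732) -> (-28,-21.856), length = 14
  seg 5: (-28,-21.856) -> (-32.5,-29.651), length = 9
  seg 6: (-32.5,-29.651) -> (-45.228,-42.379), length = 18
  seg 7: (-45.228,-42.379) -> (-49.471,-46.621), length = 6
  seg 8: (-49.471,-46.621) -> (-54.42,-51.571), length = 7
Total = 104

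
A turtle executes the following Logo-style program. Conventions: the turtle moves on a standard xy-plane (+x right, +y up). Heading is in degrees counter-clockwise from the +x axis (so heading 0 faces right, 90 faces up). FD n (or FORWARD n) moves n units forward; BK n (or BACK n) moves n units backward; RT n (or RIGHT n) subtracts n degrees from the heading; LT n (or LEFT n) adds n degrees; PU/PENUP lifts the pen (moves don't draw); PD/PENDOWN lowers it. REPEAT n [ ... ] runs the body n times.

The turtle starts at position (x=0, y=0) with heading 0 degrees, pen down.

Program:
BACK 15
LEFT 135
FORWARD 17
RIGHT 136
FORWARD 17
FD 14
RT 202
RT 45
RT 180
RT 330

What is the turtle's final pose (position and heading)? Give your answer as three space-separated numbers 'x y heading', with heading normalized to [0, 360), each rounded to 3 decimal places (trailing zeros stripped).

Answer: 3.974 11.48 322

Derivation:
Executing turtle program step by step:
Start: pos=(0,0), heading=0, pen down
BK 15: (0,0) -> (-15,0) [heading=0, draw]
LT 135: heading 0 -> 135
FD 17: (-15,0) -> (-27.021,12.021) [heading=135, draw]
RT 136: heading 135 -> 359
FD 17: (-27.021,12.021) -> (-10.023,11.724) [heading=359, draw]
FD 14: (-10.023,11.724) -> (3.974,11.48) [heading=359, draw]
RT 202: heading 359 -> 157
RT 45: heading 157 -> 112
RT 180: heading 112 -> 292
RT 330: heading 292 -> 322
Final: pos=(3.974,11.48), heading=322, 4 segment(s) drawn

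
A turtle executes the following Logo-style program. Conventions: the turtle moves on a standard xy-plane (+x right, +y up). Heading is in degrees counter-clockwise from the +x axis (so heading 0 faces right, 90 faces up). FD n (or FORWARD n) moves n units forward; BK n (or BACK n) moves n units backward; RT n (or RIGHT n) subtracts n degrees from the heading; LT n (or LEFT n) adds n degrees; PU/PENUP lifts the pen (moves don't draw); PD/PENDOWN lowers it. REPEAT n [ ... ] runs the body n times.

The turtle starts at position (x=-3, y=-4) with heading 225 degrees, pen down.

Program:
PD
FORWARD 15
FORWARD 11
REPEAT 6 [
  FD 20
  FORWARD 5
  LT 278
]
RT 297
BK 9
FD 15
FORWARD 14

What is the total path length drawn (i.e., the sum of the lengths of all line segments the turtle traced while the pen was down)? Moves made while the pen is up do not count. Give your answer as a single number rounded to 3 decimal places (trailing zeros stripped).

Executing turtle program step by step:
Start: pos=(-3,-4), heading=225, pen down
PD: pen down
FD 15: (-3,-4) -> (-13.607,-14.607) [heading=225, draw]
FD 11: (-13.607,-14.607) -> (-21.385,-22.385) [heading=225, draw]
REPEAT 6 [
  -- iteration 1/6 --
  FD 20: (-21.385,-22.385) -> (-35.527,-36.527) [heading=225, draw]
  FD 5: (-35.527,-36.527) -> (-39.062,-40.062) [heading=225, draw]
  LT 278: heading 225 -> 143
  -- iteration 2/6 --
  FD 20: (-39.062,-40.062) -> (-55.035,-28.026) [heading=143, draw]
  FD 5: (-55.035,-28.026) -> (-59.028,-25.017) [heading=143, draw]
  LT 278: heading 143 -> 61
  -- iteration 3/6 --
  FD 20: (-59.028,-25.017) -> (-49.332,-7.525) [heading=61, draw]
  FD 5: (-49.332,-7.525) -> (-46.908,-3.152) [heading=61, draw]
  LT 278: heading 61 -> 339
  -- iteration 4/6 --
  FD 20: (-46.908,-3.152) -> (-28.236,-10.319) [heading=339, draw]
  FD 5: (-28.236,-10.319) -> (-23.569,-12.111) [heading=339, draw]
  LT 278: heading 339 -> 257
  -- iteration 5/6 --
  FD 20: (-23.569,-12.111) -> (-28.068,-31.598) [heading=257, draw]
  FD 5: (-28.068,-31.598) -> (-29.192,-36.47) [heading=257, draw]
  LT 278: heading 257 -> 175
  -- iteration 6/6 --
  FD 20: (-29.192,-36.47) -> (-49.116,-34.727) [heading=175, draw]
  FD 5: (-49.116,-34.727) -> (-54.097,-34.291) [heading=175, draw]
  LT 278: heading 175 -> 93
]
RT 297: heading 93 -> 156
BK 9: (-54.097,-34.291) -> (-45.875,-37.952) [heading=156, draw]
FD 15: (-45.875,-37.952) -> (-59.578,-31.851) [heading=156, draw]
FD 14: (-59.578,-31.851) -> (-72.368,-26.156) [heading=156, draw]
Final: pos=(-72.368,-26.156), heading=156, 17 segment(s) drawn

Segment lengths:
  seg 1: (-3,-4) -> (-13.607,-14.607), length = 15
  seg 2: (-13.607,-14.607) -> (-21.385,-22.385), length = 11
  seg 3: (-21.385,-22.385) -> (-35.527,-36.527), length = 20
  seg 4: (-35.527,-36.527) -> (-39.062,-40.062), length = 5
  seg 5: (-39.062,-40.062) -> (-55.035,-28.026), length = 20
  seg 6: (-55.035,-28.026) -> (-59.028,-25.017), length = 5
  seg 7: (-59.028,-25.017) -> (-49.332,-7.525), length = 20
  seg 8: (-49.332,-7.525) -> (-46.908,-3.152), length = 5
  seg 9: (-46.908,-3.152) -> (-28.236,-10.319), length = 20
  seg 10: (-28.236,-10.319) -> (-23.569,-12.111), length = 5
  seg 11: (-23.569,-12.111) -> (-28.068,-31.598), length = 20
  seg 12: (-28.068,-31.598) -> (-29.192,-36.47), length = 5
  seg 13: (-29.192,-36.47) -> (-49.116,-34.727), length = 20
  seg 14: (-49.116,-34.727) -> (-54.097,-34.291), length = 5
  seg 15: (-54.097,-34.291) -> (-45.875,-37.952), length = 9
  seg 16: (-45.875,-37.952) -> (-59.578,-31.851), length = 15
  seg 17: (-59.578,-31.851) -> (-72.368,-26.156), length = 14
Total = 214

Answer: 214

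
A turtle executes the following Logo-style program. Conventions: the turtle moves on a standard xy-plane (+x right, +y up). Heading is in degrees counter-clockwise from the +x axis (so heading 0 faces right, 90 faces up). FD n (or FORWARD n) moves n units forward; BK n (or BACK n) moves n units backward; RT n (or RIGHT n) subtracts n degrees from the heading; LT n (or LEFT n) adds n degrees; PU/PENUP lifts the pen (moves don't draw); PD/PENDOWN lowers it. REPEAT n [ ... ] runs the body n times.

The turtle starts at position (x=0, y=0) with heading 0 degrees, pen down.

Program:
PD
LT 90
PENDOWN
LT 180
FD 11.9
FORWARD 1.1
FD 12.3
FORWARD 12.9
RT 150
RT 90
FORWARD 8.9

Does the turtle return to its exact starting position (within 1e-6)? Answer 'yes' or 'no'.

Answer: no

Derivation:
Executing turtle program step by step:
Start: pos=(0,0), heading=0, pen down
PD: pen down
LT 90: heading 0 -> 90
PD: pen down
LT 180: heading 90 -> 270
FD 11.9: (0,0) -> (0,-11.9) [heading=270, draw]
FD 1.1: (0,-11.9) -> (0,-13) [heading=270, draw]
FD 12.3: (0,-13) -> (0,-25.3) [heading=270, draw]
FD 12.9: (0,-25.3) -> (0,-38.2) [heading=270, draw]
RT 150: heading 270 -> 120
RT 90: heading 120 -> 30
FD 8.9: (0,-38.2) -> (7.708,-33.75) [heading=30, draw]
Final: pos=(7.708,-33.75), heading=30, 5 segment(s) drawn

Start position: (0, 0)
Final position: (7.708, -33.75)
Distance = 34.619; >= 1e-6 -> NOT closed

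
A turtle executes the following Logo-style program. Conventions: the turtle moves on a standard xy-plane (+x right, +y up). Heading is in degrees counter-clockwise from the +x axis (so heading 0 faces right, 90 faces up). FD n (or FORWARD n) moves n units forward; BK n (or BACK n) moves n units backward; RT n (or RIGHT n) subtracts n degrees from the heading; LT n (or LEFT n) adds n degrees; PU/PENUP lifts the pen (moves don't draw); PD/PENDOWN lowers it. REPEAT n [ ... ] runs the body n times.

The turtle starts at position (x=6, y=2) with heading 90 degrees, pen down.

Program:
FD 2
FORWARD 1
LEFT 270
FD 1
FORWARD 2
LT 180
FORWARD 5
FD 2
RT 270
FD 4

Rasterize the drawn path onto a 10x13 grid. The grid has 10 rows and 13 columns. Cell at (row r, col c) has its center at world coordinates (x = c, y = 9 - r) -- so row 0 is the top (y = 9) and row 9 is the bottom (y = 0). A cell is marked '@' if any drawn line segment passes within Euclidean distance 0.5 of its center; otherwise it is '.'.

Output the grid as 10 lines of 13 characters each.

Answer: .............
.............
.............
.............
..@@@@@@@@...
..@...@......
..@...@......
..@...@......
..@..........
.............

Derivation:
Segment 0: (6,2) -> (6,4)
Segment 1: (6,4) -> (6,5)
Segment 2: (6,5) -> (7,5)
Segment 3: (7,5) -> (9,5)
Segment 4: (9,5) -> (4,5)
Segment 5: (4,5) -> (2,5)
Segment 6: (2,5) -> (2,1)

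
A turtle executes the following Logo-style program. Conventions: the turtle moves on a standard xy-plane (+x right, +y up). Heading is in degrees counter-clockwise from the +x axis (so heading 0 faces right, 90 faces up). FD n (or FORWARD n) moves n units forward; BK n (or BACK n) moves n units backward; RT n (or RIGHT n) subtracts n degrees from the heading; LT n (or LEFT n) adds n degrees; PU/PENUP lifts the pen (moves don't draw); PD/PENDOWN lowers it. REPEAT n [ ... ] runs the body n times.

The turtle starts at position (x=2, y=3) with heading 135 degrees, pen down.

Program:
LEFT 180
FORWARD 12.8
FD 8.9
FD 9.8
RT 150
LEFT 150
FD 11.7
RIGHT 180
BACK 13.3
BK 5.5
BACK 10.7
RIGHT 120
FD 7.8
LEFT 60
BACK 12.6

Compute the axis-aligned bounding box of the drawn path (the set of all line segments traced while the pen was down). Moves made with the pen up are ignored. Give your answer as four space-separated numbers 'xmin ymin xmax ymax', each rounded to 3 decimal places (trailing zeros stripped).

Executing turtle program step by step:
Start: pos=(2,3), heading=135, pen down
LT 180: heading 135 -> 315
FD 12.8: (2,3) -> (11.051,-6.051) [heading=315, draw]
FD 8.9: (11.051,-6.051) -> (17.344,-12.344) [heading=315, draw]
FD 9.8: (17.344,-12.344) -> (24.274,-19.274) [heading=315, draw]
RT 150: heading 315 -> 165
LT 150: heading 165 -> 315
FD 11.7: (24.274,-19.274) -> (32.547,-27.547) [heading=315, draw]
RT 180: heading 315 -> 135
BK 13.3: (32.547,-27.547) -> (41.952,-36.952) [heading=135, draw]
BK 5.5: (41.952,-36.952) -> (45.841,-40.841) [heading=135, draw]
BK 10.7: (45.841,-40.841) -> (53.407,-48.407) [heading=135, draw]
RT 120: heading 135 -> 15
FD 7.8: (53.407,-48.407) -> (60.941,-46.388) [heading=15, draw]
LT 60: heading 15 -> 75
BK 12.6: (60.941,-46.388) -> (57.68,-58.559) [heading=75, draw]
Final: pos=(57.68,-58.559), heading=75, 9 segment(s) drawn

Segment endpoints: x in {2, 11.051, 17.344, 24.274, 32.547, 41.952, 45.841, 53.407, 57.68, 60.941}, y in {-58.559, -48.407, -46.388, -40.841, -36.952, -27.547, -19.274, -12.344, -6.051, 3}
xmin=2, ymin=-58.559, xmax=60.941, ymax=3

Answer: 2 -58.559 60.941 3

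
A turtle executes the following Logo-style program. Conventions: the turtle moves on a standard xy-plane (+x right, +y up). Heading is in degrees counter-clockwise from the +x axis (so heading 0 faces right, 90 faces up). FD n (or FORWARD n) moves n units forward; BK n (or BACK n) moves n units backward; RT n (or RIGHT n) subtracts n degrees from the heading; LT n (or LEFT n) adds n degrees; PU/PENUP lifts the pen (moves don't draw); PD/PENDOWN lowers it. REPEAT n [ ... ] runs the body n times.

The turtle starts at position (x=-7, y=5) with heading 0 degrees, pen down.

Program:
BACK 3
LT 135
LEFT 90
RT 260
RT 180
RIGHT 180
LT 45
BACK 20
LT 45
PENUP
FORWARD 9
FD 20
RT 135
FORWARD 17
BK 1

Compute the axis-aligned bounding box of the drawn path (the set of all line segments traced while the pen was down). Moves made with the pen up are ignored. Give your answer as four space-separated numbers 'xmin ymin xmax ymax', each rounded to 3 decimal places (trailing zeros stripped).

Executing turtle program step by step:
Start: pos=(-7,5), heading=0, pen down
BK 3: (-7,5) -> (-10,5) [heading=0, draw]
LT 135: heading 0 -> 135
LT 90: heading 135 -> 225
RT 260: heading 225 -> 325
RT 180: heading 325 -> 145
RT 180: heading 145 -> 325
LT 45: heading 325 -> 10
BK 20: (-10,5) -> (-29.696,1.527) [heading=10, draw]
LT 45: heading 10 -> 55
PU: pen up
FD 9: (-29.696,1.527) -> (-24.534,8.899) [heading=55, move]
FD 20: (-24.534,8.899) -> (-13.062,25.282) [heading=55, move]
RT 135: heading 55 -> 280
FD 17: (-13.062,25.282) -> (-10.11,8.541) [heading=280, move]
BK 1: (-10.11,8.541) -> (-10.284,9.526) [heading=280, move]
Final: pos=(-10.284,9.526), heading=280, 2 segment(s) drawn

Segment endpoints: x in {-29.696, -10, -7}, y in {1.527, 5}
xmin=-29.696, ymin=1.527, xmax=-7, ymax=5

Answer: -29.696 1.527 -7 5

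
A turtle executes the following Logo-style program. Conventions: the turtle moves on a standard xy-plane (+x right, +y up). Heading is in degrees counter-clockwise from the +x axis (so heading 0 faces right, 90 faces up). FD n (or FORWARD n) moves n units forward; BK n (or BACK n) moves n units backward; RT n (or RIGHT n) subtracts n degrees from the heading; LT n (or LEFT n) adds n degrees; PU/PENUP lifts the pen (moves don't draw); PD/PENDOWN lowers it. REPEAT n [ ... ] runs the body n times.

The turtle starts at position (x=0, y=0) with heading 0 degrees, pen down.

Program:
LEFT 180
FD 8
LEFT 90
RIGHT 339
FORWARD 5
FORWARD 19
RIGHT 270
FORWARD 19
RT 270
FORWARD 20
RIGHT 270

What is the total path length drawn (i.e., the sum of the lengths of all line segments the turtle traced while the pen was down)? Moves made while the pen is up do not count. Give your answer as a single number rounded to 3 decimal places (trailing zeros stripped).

Answer: 71

Derivation:
Executing turtle program step by step:
Start: pos=(0,0), heading=0, pen down
LT 180: heading 0 -> 180
FD 8: (0,0) -> (-8,0) [heading=180, draw]
LT 90: heading 180 -> 270
RT 339: heading 270 -> 291
FD 5: (-8,0) -> (-6.208,-4.668) [heading=291, draw]
FD 19: (-6.208,-4.668) -> (0.601,-22.406) [heading=291, draw]
RT 270: heading 291 -> 21
FD 19: (0.601,-22.406) -> (18.339,-15.597) [heading=21, draw]
RT 270: heading 21 -> 111
FD 20: (18.339,-15.597) -> (11.171,3.075) [heading=111, draw]
RT 270: heading 111 -> 201
Final: pos=(11.171,3.075), heading=201, 5 segment(s) drawn

Segment lengths:
  seg 1: (0,0) -> (-8,0), length = 8
  seg 2: (-8,0) -> (-6.208,-4.668), length = 5
  seg 3: (-6.208,-4.668) -> (0.601,-22.406), length = 19
  seg 4: (0.601,-22.406) -> (18.339,-15.597), length = 19
  seg 5: (18.339,-15.597) -> (11.171,3.075), length = 20
Total = 71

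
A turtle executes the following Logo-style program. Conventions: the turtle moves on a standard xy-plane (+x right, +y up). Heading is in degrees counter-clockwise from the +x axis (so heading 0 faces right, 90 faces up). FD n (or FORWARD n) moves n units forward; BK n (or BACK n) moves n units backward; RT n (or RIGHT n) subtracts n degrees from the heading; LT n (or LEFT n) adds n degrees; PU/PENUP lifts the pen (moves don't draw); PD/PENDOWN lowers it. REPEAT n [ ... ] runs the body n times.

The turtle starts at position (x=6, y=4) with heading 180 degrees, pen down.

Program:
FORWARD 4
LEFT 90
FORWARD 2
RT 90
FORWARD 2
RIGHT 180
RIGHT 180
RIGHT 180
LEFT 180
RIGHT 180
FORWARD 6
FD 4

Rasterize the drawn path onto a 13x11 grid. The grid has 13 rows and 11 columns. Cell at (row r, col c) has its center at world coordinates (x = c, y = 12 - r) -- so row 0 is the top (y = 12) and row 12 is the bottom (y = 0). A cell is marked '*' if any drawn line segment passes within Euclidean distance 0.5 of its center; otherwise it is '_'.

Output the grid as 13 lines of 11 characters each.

Answer: ___________
___________
___________
___________
___________
___________
___________
___________
__*****____
__*________
***********
___________
___________

Derivation:
Segment 0: (6,4) -> (2,4)
Segment 1: (2,4) -> (2,2)
Segment 2: (2,2) -> (-0,2)
Segment 3: (-0,2) -> (6,2)
Segment 4: (6,2) -> (10,2)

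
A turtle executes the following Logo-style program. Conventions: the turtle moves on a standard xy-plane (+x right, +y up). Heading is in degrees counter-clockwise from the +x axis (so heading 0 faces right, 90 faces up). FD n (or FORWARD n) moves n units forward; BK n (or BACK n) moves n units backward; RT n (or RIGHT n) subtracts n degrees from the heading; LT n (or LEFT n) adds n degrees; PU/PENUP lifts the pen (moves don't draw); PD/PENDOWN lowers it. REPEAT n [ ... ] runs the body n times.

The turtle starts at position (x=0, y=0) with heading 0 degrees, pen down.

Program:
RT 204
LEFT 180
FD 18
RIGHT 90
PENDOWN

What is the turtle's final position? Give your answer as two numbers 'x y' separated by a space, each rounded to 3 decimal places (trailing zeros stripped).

Executing turtle program step by step:
Start: pos=(0,0), heading=0, pen down
RT 204: heading 0 -> 156
LT 180: heading 156 -> 336
FD 18: (0,0) -> (16.444,-7.321) [heading=336, draw]
RT 90: heading 336 -> 246
PD: pen down
Final: pos=(16.444,-7.321), heading=246, 1 segment(s) drawn

Answer: 16.444 -7.321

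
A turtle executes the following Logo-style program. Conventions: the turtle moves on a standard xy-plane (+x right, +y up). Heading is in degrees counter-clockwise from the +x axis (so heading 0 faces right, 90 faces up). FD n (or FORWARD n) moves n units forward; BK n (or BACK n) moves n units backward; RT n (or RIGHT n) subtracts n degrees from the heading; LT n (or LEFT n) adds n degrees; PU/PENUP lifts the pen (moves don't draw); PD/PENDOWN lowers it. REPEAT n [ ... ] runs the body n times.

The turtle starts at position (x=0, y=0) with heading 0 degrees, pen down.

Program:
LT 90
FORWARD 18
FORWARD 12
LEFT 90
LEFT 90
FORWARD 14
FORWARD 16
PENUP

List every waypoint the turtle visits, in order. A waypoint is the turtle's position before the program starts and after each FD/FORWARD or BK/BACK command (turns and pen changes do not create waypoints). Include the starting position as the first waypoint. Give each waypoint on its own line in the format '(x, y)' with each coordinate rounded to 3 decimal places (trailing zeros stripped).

Answer: (0, 0)
(0, 18)
(0, 30)
(0, 16)
(0, 0)

Derivation:
Executing turtle program step by step:
Start: pos=(0,0), heading=0, pen down
LT 90: heading 0 -> 90
FD 18: (0,0) -> (0,18) [heading=90, draw]
FD 12: (0,18) -> (0,30) [heading=90, draw]
LT 90: heading 90 -> 180
LT 90: heading 180 -> 270
FD 14: (0,30) -> (0,16) [heading=270, draw]
FD 16: (0,16) -> (0,0) [heading=270, draw]
PU: pen up
Final: pos=(0,0), heading=270, 4 segment(s) drawn
Waypoints (5 total):
(0, 0)
(0, 18)
(0, 30)
(0, 16)
(0, 0)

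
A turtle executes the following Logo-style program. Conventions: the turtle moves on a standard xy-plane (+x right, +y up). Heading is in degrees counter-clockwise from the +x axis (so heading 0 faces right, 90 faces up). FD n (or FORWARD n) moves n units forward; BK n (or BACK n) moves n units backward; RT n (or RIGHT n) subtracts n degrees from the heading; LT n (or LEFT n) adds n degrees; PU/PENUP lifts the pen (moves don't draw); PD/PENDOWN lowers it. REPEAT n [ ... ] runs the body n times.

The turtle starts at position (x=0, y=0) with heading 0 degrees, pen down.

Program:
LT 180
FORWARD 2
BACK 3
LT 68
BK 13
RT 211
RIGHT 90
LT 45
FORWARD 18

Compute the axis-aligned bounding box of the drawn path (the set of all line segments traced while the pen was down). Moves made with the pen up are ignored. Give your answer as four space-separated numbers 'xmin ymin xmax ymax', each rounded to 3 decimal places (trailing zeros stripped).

Answer: -2 0 23.695 12.053

Derivation:
Executing turtle program step by step:
Start: pos=(0,0), heading=0, pen down
LT 180: heading 0 -> 180
FD 2: (0,0) -> (-2,0) [heading=180, draw]
BK 3: (-2,0) -> (1,0) [heading=180, draw]
LT 68: heading 180 -> 248
BK 13: (1,0) -> (5.87,12.053) [heading=248, draw]
RT 211: heading 248 -> 37
RT 90: heading 37 -> 307
LT 45: heading 307 -> 352
FD 18: (5.87,12.053) -> (23.695,9.548) [heading=352, draw]
Final: pos=(23.695,9.548), heading=352, 4 segment(s) drawn

Segment endpoints: x in {-2, 0, 1, 5.87, 23.695}, y in {0, 0, 0, 9.548, 12.053}
xmin=-2, ymin=0, xmax=23.695, ymax=12.053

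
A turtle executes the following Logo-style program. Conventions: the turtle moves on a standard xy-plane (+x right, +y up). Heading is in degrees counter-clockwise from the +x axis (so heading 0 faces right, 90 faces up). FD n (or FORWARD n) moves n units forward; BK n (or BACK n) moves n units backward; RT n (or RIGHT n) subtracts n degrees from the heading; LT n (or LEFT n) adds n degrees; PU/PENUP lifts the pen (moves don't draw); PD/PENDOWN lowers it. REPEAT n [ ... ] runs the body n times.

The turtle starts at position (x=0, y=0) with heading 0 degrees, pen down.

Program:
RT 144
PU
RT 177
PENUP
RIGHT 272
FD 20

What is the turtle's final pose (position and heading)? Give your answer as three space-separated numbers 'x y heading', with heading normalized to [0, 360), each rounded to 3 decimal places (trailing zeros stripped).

Executing turtle program step by step:
Start: pos=(0,0), heading=0, pen down
RT 144: heading 0 -> 216
PU: pen up
RT 177: heading 216 -> 39
PU: pen up
RT 272: heading 39 -> 127
FD 20: (0,0) -> (-12.036,15.973) [heading=127, move]
Final: pos=(-12.036,15.973), heading=127, 0 segment(s) drawn

Answer: -12.036 15.973 127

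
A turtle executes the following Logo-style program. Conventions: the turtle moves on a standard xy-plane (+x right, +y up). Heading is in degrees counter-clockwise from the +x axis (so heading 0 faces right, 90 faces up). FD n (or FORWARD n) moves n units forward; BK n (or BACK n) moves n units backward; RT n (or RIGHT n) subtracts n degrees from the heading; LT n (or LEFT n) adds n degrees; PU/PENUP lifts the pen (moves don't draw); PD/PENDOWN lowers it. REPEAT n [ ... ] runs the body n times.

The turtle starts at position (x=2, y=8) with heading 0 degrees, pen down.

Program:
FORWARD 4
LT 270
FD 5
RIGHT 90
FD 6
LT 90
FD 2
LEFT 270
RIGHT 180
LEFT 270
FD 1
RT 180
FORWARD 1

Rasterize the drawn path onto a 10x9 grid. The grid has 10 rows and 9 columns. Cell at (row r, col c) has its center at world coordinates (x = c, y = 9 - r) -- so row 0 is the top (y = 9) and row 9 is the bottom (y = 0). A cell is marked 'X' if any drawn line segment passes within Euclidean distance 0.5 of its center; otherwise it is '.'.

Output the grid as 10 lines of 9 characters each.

Answer: .........
..XXXXX..
......X..
......X..
......X..
......X..
XXXXXXX..
X........
X........
X........

Derivation:
Segment 0: (2,8) -> (6,8)
Segment 1: (6,8) -> (6,3)
Segment 2: (6,3) -> (-0,3)
Segment 3: (-0,3) -> (-0,1)
Segment 4: (-0,1) -> (-0,0)
Segment 5: (-0,0) -> (-0,1)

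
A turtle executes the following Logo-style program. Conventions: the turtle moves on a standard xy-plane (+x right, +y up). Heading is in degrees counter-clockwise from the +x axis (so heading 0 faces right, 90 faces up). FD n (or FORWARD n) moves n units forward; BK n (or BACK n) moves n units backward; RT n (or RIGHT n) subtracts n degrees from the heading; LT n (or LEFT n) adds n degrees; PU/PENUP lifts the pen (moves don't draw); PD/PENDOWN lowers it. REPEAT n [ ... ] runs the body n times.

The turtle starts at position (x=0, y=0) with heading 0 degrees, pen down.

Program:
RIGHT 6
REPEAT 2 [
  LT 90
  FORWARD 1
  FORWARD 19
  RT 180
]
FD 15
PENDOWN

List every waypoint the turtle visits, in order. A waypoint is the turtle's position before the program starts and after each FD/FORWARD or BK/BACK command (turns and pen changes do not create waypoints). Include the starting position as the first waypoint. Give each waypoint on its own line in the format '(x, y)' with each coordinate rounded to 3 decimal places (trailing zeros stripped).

Answer: (0, 0)
(0.105, 0.995)
(2.091, 19.89)
(3.085, 19.786)
(21.981, 17.8)
(7.063, 19.368)

Derivation:
Executing turtle program step by step:
Start: pos=(0,0), heading=0, pen down
RT 6: heading 0 -> 354
REPEAT 2 [
  -- iteration 1/2 --
  LT 90: heading 354 -> 84
  FD 1: (0,0) -> (0.105,0.995) [heading=84, draw]
  FD 19: (0.105,0.995) -> (2.091,19.89) [heading=84, draw]
  RT 180: heading 84 -> 264
  -- iteration 2/2 --
  LT 90: heading 264 -> 354
  FD 1: (2.091,19.89) -> (3.085,19.786) [heading=354, draw]
  FD 19: (3.085,19.786) -> (21.981,17.8) [heading=354, draw]
  RT 180: heading 354 -> 174
]
FD 15: (21.981,17.8) -> (7.063,19.368) [heading=174, draw]
PD: pen down
Final: pos=(7.063,19.368), heading=174, 5 segment(s) drawn
Waypoints (6 total):
(0, 0)
(0.105, 0.995)
(2.091, 19.89)
(3.085, 19.786)
(21.981, 17.8)
(7.063, 19.368)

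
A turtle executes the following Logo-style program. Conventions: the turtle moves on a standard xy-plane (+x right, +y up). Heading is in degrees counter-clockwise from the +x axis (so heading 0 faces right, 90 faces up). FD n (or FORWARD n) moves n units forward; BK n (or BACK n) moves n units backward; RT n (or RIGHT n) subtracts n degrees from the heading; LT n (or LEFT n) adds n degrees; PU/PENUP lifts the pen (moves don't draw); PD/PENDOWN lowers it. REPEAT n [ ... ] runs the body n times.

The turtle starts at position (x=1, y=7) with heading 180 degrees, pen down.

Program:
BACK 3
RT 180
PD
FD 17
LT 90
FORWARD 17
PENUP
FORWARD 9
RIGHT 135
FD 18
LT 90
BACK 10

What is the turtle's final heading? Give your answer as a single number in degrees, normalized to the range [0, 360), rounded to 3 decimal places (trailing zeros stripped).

Answer: 45

Derivation:
Executing turtle program step by step:
Start: pos=(1,7), heading=180, pen down
BK 3: (1,7) -> (4,7) [heading=180, draw]
RT 180: heading 180 -> 0
PD: pen down
FD 17: (4,7) -> (21,7) [heading=0, draw]
LT 90: heading 0 -> 90
FD 17: (21,7) -> (21,24) [heading=90, draw]
PU: pen up
FD 9: (21,24) -> (21,33) [heading=90, move]
RT 135: heading 90 -> 315
FD 18: (21,33) -> (33.728,20.272) [heading=315, move]
LT 90: heading 315 -> 45
BK 10: (33.728,20.272) -> (26.657,13.201) [heading=45, move]
Final: pos=(26.657,13.201), heading=45, 3 segment(s) drawn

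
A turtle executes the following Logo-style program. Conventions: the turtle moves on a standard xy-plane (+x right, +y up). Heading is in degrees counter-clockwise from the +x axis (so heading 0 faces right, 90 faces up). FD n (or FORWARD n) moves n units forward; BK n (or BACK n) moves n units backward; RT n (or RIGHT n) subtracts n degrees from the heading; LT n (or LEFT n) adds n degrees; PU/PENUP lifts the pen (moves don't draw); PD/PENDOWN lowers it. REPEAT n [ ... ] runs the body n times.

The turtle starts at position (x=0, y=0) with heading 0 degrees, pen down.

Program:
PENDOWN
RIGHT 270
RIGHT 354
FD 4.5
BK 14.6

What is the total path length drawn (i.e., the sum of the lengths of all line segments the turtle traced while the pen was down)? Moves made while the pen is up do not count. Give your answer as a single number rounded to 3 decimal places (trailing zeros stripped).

Answer: 19.1

Derivation:
Executing turtle program step by step:
Start: pos=(0,0), heading=0, pen down
PD: pen down
RT 270: heading 0 -> 90
RT 354: heading 90 -> 96
FD 4.5: (0,0) -> (-0.47,4.475) [heading=96, draw]
BK 14.6: (-0.47,4.475) -> (1.056,-10.045) [heading=96, draw]
Final: pos=(1.056,-10.045), heading=96, 2 segment(s) drawn

Segment lengths:
  seg 1: (0,0) -> (-0.47,4.475), length = 4.5
  seg 2: (-0.47,4.475) -> (1.056,-10.045), length = 14.6
Total = 19.1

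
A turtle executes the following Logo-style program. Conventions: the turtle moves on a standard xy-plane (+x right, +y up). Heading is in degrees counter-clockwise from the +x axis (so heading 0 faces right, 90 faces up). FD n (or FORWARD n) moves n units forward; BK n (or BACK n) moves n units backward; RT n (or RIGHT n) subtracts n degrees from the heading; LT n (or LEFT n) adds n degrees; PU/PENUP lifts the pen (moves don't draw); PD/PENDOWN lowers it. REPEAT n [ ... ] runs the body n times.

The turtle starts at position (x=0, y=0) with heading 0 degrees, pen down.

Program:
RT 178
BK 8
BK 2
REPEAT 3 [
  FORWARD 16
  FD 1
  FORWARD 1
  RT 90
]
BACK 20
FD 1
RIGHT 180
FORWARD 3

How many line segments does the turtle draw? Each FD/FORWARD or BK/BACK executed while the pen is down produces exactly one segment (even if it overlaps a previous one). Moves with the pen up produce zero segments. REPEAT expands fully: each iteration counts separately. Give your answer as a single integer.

Executing turtle program step by step:
Start: pos=(0,0), heading=0, pen down
RT 178: heading 0 -> 182
BK 8: (0,0) -> (7.995,0.279) [heading=182, draw]
BK 2: (7.995,0.279) -> (9.994,0.349) [heading=182, draw]
REPEAT 3 [
  -- iteration 1/3 --
  FD 16: (9.994,0.349) -> (-5.996,-0.209) [heading=182, draw]
  FD 1: (-5.996,-0.209) -> (-6.996,-0.244) [heading=182, draw]
  FD 1: (-6.996,-0.244) -> (-7.995,-0.279) [heading=182, draw]
  RT 90: heading 182 -> 92
  -- iteration 2/3 --
  FD 16: (-7.995,-0.279) -> (-8.554,15.711) [heading=92, draw]
  FD 1: (-8.554,15.711) -> (-8.588,16.71) [heading=92, draw]
  FD 1: (-8.588,16.71) -> (-8.623,17.71) [heading=92, draw]
  RT 90: heading 92 -> 2
  -- iteration 3/3 --
  FD 16: (-8.623,17.71) -> (7.367,18.268) [heading=2, draw]
  FD 1: (7.367,18.268) -> (8.366,18.303) [heading=2, draw]
  FD 1: (8.366,18.303) -> (9.366,18.338) [heading=2, draw]
  RT 90: heading 2 -> 272
]
BK 20: (9.366,18.338) -> (8.668,38.326) [heading=272, draw]
FD 1: (8.668,38.326) -> (8.703,37.326) [heading=272, draw]
RT 180: heading 272 -> 92
FD 3: (8.703,37.326) -> (8.598,40.325) [heading=92, draw]
Final: pos=(8.598,40.325), heading=92, 14 segment(s) drawn
Segments drawn: 14

Answer: 14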